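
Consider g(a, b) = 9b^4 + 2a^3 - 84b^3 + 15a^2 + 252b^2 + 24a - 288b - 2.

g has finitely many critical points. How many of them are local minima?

2

g separates as a function of a plus a function of b, so ∇g=0 decouples.
∂g/∂a = 6(a + 1)(a + 4) = 0 at a ∈ {-4, -1}; ∂g/∂b = 36(b - 4)(b - 2)(b - 1) = 0 at b ∈ {1, 2, 4}.
The Hessian is diagonal: diag(g_aa, g_bb). Second derivatives: g_aa(-4)=-18, g_aa(-1)=18; g_bb(1)=108, g_bb(2)=-72, g_bb(4)=216.
Local minima occur where both diagonal entries positive: (-1, 1), (-1, 4). Count: 2.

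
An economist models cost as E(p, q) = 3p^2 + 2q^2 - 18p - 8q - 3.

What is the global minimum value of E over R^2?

-38

E(p,q) separates as A(p) + B(q) − 3, so its minimum is min A + min B − 3.
A'(p) = 6p - 18 vanishes at p ∈ {3}; B'(q) = 4q - 8 vanishes at q ∈ {2}.
Local minima of A (where A''>0): A(3)=-27. Local minima of B: B(2)=-8.
So the global minimum of E is A(3) + B(2) − 3 = -27 − 8 − 3 = -38, attained at (3, 2).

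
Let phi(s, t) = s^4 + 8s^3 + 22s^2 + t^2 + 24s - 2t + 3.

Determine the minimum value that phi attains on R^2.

phi(s,t) separates as P(s) + Q(t) + 3, so its minimum is min P + min Q + 3.
P'(s) = 4(s + 1)(s + 2)(s + 3) vanishes at s ∈ {-3, -2, -1}; Q'(t) = 2(t - 1) vanishes at t ∈ {1}.
Local minima of P (where P''>0): P(-3)=-9, P(-1)=-9. Local minima of Q: Q(1)=-1.
So the global minimum of phi is P(-3) + Q(1) + 3 = -9 − 1 + 3 = -7, attained at (-3, 1).

-7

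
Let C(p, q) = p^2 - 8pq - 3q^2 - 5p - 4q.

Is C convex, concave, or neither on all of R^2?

neither

C is quadratic, so its Hessian is the constant matrix H = [[2, -8], [-8, -6]].
det(H) = -76, tr(H) = -4.
det(H) < 0, so H is indefinite: neither convex nor concave.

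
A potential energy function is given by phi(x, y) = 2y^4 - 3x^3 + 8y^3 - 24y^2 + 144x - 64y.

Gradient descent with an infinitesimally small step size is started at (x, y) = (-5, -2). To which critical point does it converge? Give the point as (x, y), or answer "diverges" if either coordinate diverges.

phi is separable, so gradient descent decouples: x follows -∂phi/∂x, y follows -∂phi/∂y.
∂phi/∂x = -9(x - 4)(x + 4); at x=-5 this is -81, so x increases.
∂phi/∂y = 8(y - 2)(y + 1)(y + 4); at y=-2 this is 64, so y decreases.
x converges to its nearest critical value -4 (a local min of the x-part); y converges to -4. The iterate converges to (-4, -4).

(-4, -4)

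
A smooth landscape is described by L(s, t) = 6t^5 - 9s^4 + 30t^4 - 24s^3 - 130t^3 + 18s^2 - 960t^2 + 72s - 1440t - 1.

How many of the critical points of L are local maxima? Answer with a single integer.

4

L separates as a function of s plus a function of t, so ∇L=0 decouples.
∂L/∂s = -36(s - 1)(s + 1)(s + 2) = 0 at s ∈ {-2, -1, 1}; ∂L/∂t = 30(t - 4)(t + 1)(t + 3)(t + 4) = 0 at t ∈ {-4, -3, -1, 4}.
The Hessian is diagonal: diag(L_ss, L_tt). Second derivatives: L_ss(-2)=-108, L_ss(-1)=72, L_ss(1)=-216; L_tt(-4)=-720, L_tt(-3)=420, L_tt(-1)=-900, L_tt(4)=8400.
Local maxima occur where both diagonal entries negative: (-2, -4), (-2, -1), (1, -4), (1, -1). Count: 4.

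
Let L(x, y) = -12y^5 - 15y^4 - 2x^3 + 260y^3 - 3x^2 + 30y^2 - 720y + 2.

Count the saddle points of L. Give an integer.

4

L separates as a function of x plus a function of y, so ∇L=0 decouples.
∂L/∂x = -6x(x + 1) = 0 at x ∈ {-1, 0}; ∂L/∂y = -60(y - 3)(y - 1)(y + 1)(y + 4) = 0 at y ∈ {-4, -1, 1, 3}.
The Hessian is diagonal: diag(L_xx, L_yy). Second derivatives: L_xx(-1)=6, L_xx(0)=-6; L_yy(-4)=6300, L_yy(-1)=-1440, L_yy(1)=1200, L_yy(3)=-3360.
Saddle points occur where the two diagonal entries have opposite signs: (-1, -1), (-1, 3), (0, -4), (0, 1). Count: 4.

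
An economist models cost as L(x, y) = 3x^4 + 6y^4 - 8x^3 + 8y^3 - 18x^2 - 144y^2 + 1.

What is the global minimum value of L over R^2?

L(x,y) separates as P(x) + Q(y) + 1, so its minimum is min P + min Q + 1.
P'(x) = 12x(x - 3)(x + 1) vanishes at x ∈ {-1, 0, 3}; Q'(y) = 24y(y - 3)(y + 4) vanishes at y ∈ {-4, 0, 3}.
Local minima of P (where P''>0): P(-1)=-7, P(3)=-135. Local minima of Q: Q(-4)=-1280, Q(3)=-594.
So the global minimum of L is P(3) + Q(-4) + 1 = -135 − 1280 + 1 = -1414, attained at (3, -4).

-1414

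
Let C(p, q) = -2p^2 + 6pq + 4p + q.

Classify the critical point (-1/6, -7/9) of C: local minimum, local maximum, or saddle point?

The Hessian of C is constant: H = [[-4, 6], [6, 0]].
det(H) = (-4)·0 − 6² = -36.
Since det(H) < 0, H is indefinite and the critical point is a saddle point.

saddle point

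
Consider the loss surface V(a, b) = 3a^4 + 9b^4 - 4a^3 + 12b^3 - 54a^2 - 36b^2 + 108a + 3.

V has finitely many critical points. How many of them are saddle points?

4

V separates as a function of a plus a function of b, so ∇V=0 decouples.
∂V/∂a = 12(a - 3)(a - 1)(a + 3) = 0 at a ∈ {-3, 1, 3}; ∂V/∂b = 36b(b - 1)(b + 2) = 0 at b ∈ {-2, 0, 1}.
The Hessian is diagonal: diag(V_aa, V_bb). Second derivatives: V_aa(-3)=288, V_aa(1)=-96, V_aa(3)=144; V_bb(-2)=216, V_bb(0)=-72, V_bb(1)=108.
Saddle points occur where the two diagonal entries have opposite signs: (-3, 0), (1, -2), (1, 1), (3, 0). Count: 4.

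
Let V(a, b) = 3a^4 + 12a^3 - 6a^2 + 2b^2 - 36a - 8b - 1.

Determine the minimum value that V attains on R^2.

-36

V(a,b) separates as P(a) + Q(b) − 1, so its minimum is min P + min Q − 1.
P'(a) = 12(a - 1)(a + 1)(a + 3) vanishes at a ∈ {-3, -1, 1}; Q'(b) = 4b - 8 vanishes at b ∈ {2}.
Local minima of P (where P''>0): P(-3)=-27, P(1)=-27. Local minima of Q: Q(2)=-8.
So the global minimum of V is P(-3) + Q(2) − 1 = -27 − 8 − 1 = -36, attained at (-3, 2).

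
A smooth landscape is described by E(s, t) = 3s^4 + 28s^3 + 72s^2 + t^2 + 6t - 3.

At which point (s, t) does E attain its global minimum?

(0, -3)

E(s,t) separates as P(s) + Q(t) − 3, so its minimum is min P + min Q − 3.
P'(s) = 12s(s + 3)(s + 4) vanishes at s ∈ {-4, -3, 0}; Q'(t) = 2(t + 3) vanishes at t ∈ {-3}.
Local minima of P (where P''>0): P(-4)=128, P(0)=0. Local minima of Q: Q(-3)=-9.
So the global minimum of E is P(0) + Q(-3) − 3 = 0 − 9 − 3 = -12, attained at (0, -3).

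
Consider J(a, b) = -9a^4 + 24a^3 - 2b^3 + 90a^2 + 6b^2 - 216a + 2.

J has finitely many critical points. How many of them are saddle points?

J separates as a function of a plus a function of b, so ∇J=0 decouples.
∂J/∂a = -36(a - 3)(a - 1)(a + 2) = 0 at a ∈ {-2, 1, 3}; ∂J/∂b = -6b(b - 2) = 0 at b ∈ {0, 2}.
The Hessian is diagonal: diag(J_aa, J_bb). Second derivatives: J_aa(-2)=-540, J_aa(1)=216, J_aa(3)=-360; J_bb(0)=12, J_bb(2)=-12.
Saddle points occur where the two diagonal entries have opposite signs: (-2, 0), (1, 2), (3, 0). Count: 3.

3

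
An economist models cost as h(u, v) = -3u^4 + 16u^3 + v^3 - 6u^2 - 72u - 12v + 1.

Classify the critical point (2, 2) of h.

The mixed partial ∂²h/∂u∂v is 0, so the Hessian at any point is diag(h_uu, h_vv) = diag(12(-3u^2 + 8u - 1), 6v).
At (2, 2): H = diag(36, 12).
Both eigenvalues are positive, so H is positive definite: a local minimum.

local minimum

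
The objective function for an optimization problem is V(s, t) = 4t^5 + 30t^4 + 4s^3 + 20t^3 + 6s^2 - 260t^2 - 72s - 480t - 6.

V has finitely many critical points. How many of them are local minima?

V separates as a function of s plus a function of t, so ∇V=0 decouples.
∂V/∂s = 12(s - 2)(s + 3) = 0 at s ∈ {-3, 2}; ∂V/∂t = 20(t - 2)(t + 1)(t + 3)(t + 4) = 0 at t ∈ {-4, -3, -1, 2}.
The Hessian is diagonal: diag(V_ss, V_tt). Second derivatives: V_ss(-3)=-60, V_ss(2)=60; V_tt(-4)=-360, V_tt(-3)=200, V_tt(-1)=-360, V_tt(2)=1800.
Local minima occur where both diagonal entries positive: (2, -3), (2, 2). Count: 2.

2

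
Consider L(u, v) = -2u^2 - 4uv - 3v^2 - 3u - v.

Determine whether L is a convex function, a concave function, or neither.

L is quadratic, so its Hessian is the constant matrix H = [[-4, -4], [-4, -6]].
det(H) = 8, tr(H) = -10.
det(H) > 0 and tr(H) < 0, so H is negative definite everywhere: concave.

concave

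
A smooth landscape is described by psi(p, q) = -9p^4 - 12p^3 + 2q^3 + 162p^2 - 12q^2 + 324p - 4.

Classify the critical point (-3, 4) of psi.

saddle point

The mixed partial ∂²psi/∂p∂q is 0, so the Hessian at any point is diag(psi_pp, psi_qq) = diag(36(-3p^2 - 2p + 9), 12(q - 2)).
At (-3, 4): H = diag(-432, 24).
The eigenvalues have opposite signs, so H is indefinite: a saddle point.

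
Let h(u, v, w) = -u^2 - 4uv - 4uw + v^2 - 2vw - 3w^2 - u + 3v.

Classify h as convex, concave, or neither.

neither

h is quadratic, so its Hessian is the constant matrix H = [[-2, -4, -4], [-4, 2, -2], [-4, -2, -6]].
Leading principal minors: -2, -20, 32.
Neither pattern holds ⇒ H is indefinite ⇒ neither convex nor concave.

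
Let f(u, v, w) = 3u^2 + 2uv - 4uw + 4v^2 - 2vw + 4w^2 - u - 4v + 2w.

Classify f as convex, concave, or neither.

f is quadratic, so its Hessian is the constant matrix H = [[6, 2, -4], [2, 8, -2], [-4, -2, 8]].
Leading principal minors: 6, 44, 232.
All positive ⇒ H ≻ 0 ⇒ convex.

convex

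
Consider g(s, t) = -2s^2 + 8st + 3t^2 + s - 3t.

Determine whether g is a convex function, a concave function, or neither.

neither

g is quadratic, so its Hessian is the constant matrix H = [[-4, 8], [8, 6]].
det(H) = -88, tr(H) = 2.
det(H) < 0, so H is indefinite: neither convex nor concave.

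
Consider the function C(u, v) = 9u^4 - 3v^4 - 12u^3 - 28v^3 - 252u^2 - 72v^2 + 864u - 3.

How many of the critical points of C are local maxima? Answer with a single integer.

C separates as a function of u plus a function of v, so ∇C=0 decouples.
∂C/∂u = 36(u - 3)(u - 2)(u + 4) = 0 at u ∈ {-4, 2, 3}; ∂C/∂v = -12v(v + 3)(v + 4) = 0 at v ∈ {-4, -3, 0}.
The Hessian is diagonal: diag(C_uu, C_vv). Second derivatives: C_uu(-4)=1512, C_uu(2)=-216, C_uu(3)=252; C_vv(-4)=-48, C_vv(-3)=36, C_vv(0)=-144.
Local maxima occur where both diagonal entries negative: (2, -4), (2, 0). Count: 2.

2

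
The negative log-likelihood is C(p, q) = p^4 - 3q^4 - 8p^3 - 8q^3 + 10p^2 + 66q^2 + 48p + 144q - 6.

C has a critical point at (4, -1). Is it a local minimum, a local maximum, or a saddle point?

The mixed partial ∂²C/∂p∂q is 0, so the Hessian at any point is diag(C_pp, C_qq) = diag(4(3p^2 - 12p + 5), 12(-3q^2 - 4q + 11)).
At (4, -1): H = diag(20, 144).
Both eigenvalues are positive, so H is positive definite: a local minimum.

local minimum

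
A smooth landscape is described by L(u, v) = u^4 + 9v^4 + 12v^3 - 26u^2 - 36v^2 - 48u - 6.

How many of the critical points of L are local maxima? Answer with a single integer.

L separates as a function of u plus a function of v, so ∇L=0 decouples.
∂L/∂u = 4(u - 4)(u + 1)(u + 3) = 0 at u ∈ {-3, -1, 4}; ∂L/∂v = 36v(v - 1)(v + 2) = 0 at v ∈ {-2, 0, 1}.
The Hessian is diagonal: diag(L_uu, L_vv). Second derivatives: L_uu(-3)=56, L_uu(-1)=-40, L_uu(4)=140; L_vv(-2)=216, L_vv(0)=-72, L_vv(1)=108.
Local maxima occur where both diagonal entries negative: (-1, 0). Count: 1.

1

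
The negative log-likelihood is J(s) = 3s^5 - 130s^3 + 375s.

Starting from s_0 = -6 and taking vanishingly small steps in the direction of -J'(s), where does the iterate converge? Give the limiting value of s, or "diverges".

diverges

J'(s) = 15(s - 5)(s - 1)(s + 1)(s + 5), so J'(-6) = 5775.
Gradient descent moves in the -J' direction, i.e. s is decreasing.
There is no critical point below s=-6, and J' keeps the same sign, so the iterate runs off to −∞.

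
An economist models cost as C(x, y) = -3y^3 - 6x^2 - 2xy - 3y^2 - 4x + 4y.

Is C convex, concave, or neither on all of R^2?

neither

The term -3y^3 is cubic, so the Hessian is not constant.
∂²C/∂y² = -18y - 6, which takes both signs as y varies (negative for sufficiently large y). A diagonal entry of the Hessian changing sign means the Hessian is neither positive- nor negative-semidefinite on all of R^2.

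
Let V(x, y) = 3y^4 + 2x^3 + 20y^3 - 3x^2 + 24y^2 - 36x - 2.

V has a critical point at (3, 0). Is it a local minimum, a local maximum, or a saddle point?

The mixed partial ∂²V/∂x∂y is 0, so the Hessian at any point is diag(V_xx, V_yy) = diag(6(2x - 1), 12(3y^2 + 10y + 4)).
At (3, 0): H = diag(30, 48).
Both eigenvalues are positive, so H is positive definite: a local minimum.

local minimum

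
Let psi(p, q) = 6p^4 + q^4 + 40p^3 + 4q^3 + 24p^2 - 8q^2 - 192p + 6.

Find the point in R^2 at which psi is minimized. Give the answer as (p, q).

(1, -4)

psi(p,q) separates as A(p) + B(q) + 6, so its minimum is min A + min B + 6.
A'(p) = 24(p - 1)(p + 2)(p + 4) vanishes at p ∈ {-4, -2, 1}; B'(q) = 4q(q - 1)(q + 4) vanishes at q ∈ {-4, 0, 1}.
Local minima of A (where A''>0): A(-4)=128, A(1)=-122. Local minima of B: B(-4)=-128, B(1)=-3.
So the global minimum of psi is A(1) + B(-4) + 6 = -122 − 128 + 6 = -244, attained at (1, -4).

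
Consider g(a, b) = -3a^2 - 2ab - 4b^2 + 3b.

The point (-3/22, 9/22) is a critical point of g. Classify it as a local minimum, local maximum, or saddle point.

local maximum

The Hessian of g is constant: H = [[-6, -2], [-2, -8]].
det(H) = (-6)·(-8) − (-2)² = 44.
det(H) > 0 and tr(H) = -14 < 0, so H is negative definite and the point is a local maximum.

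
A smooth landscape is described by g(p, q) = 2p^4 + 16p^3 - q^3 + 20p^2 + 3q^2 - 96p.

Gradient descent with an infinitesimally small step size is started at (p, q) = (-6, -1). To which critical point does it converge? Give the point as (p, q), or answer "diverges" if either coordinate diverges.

(-4, 0)

g is separable, so gradient descent decouples: p follows -∂g/∂p, q follows -∂g/∂q.
∂g/∂p = 8(p - 1)(p + 3)(p + 4); at p=-6 this is -336, so p increases.
∂g/∂q = -3q(q - 2); at q=-1 this is -9, so q increases.
p converges to its nearest critical value -4 (a local min of the p-part); q converges to 0. The iterate converges to (-4, 0).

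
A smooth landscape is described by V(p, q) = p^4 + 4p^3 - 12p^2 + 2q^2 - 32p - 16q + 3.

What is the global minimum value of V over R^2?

V(p,q) separates as A(p) + B(q) + 3, so its minimum is min A + min B + 3.
A'(p) = 4(p - 2)(p + 1)(p + 4) vanishes at p ∈ {-4, -1, 2}; B'(q) = 4q - 16 vanishes at q ∈ {4}.
Local minima of A (where A''>0): A(-4)=-64, A(2)=-64. Local minima of B: B(4)=-32.
So the global minimum of V is A(-4) + B(4) + 3 = -64 − 32 + 3 = -93, attained at (-4, 4).

-93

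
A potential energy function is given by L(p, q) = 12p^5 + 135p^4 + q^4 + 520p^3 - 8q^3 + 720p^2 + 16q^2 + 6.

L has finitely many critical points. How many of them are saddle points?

L separates as a function of p plus a function of q, so ∇L=0 decouples.
∂L/∂p = 60p(p + 2)(p + 3)(p + 4) = 0 at p ∈ {-4, -3, -2, 0}; ∂L/∂q = 4q(q - 4)(q - 2) = 0 at q ∈ {0, 2, 4}.
The Hessian is diagonal: diag(L_pp, L_qq). Second derivatives: L_pp(-4)=-480, L_pp(-3)=180, L_pp(-2)=-240, L_pp(0)=1440; L_qq(0)=32, L_qq(2)=-16, L_qq(4)=32.
Saddle points occur where the two diagonal entries have opposite signs: (-4, 0), (-4, 4), (-3, 2), (-2, 0), (-2, 4), (0, 2). Count: 6.

6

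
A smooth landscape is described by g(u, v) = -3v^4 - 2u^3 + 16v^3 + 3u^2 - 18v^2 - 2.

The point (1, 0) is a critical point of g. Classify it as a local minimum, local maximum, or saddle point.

local maximum

The mixed partial ∂²g/∂u∂v is 0, so the Hessian at any point is diag(g_uu, g_vv) = diag(6(-2u + 1), 12(-3v^2 + 8v - 3)).
At (1, 0): H = diag(-6, -36).
Both eigenvalues are negative, so H is negative definite: a local maximum.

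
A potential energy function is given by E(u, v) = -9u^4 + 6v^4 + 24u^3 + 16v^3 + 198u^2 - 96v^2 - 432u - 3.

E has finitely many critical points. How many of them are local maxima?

2

E separates as a function of u plus a function of v, so ∇E=0 decouples.
∂E/∂u = -36(u - 4)(u - 1)(u + 3) = 0 at u ∈ {-3, 1, 4}; ∂E/∂v = 24v(v - 2)(v + 4) = 0 at v ∈ {-4, 0, 2}.
The Hessian is diagonal: diag(E_uu, E_vv). Second derivatives: E_uu(-3)=-1008, E_uu(1)=432, E_uu(4)=-756; E_vv(-4)=576, E_vv(0)=-192, E_vv(2)=288.
Local maxima occur where both diagonal entries negative: (-3, 0), (4, 0). Count: 2.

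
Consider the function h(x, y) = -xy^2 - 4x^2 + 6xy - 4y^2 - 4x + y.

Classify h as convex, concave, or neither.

The term -xy^2 is cubic, so the Hessian is not constant.
∂²h/∂y² = -2x - 8, which takes both signs as x varies (negative for sufficiently large x). A diagonal entry of the Hessian changing sign means the Hessian is neither positive- nor negative-semidefinite on all of R^2.

neither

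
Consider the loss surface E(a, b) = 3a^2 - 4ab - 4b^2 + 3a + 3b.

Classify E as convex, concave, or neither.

neither

E is quadratic, so its Hessian is the constant matrix H = [[6, -4], [-4, -8]].
det(H) = -64, tr(H) = -2.
det(H) < 0, so H is indefinite: neither convex nor concave.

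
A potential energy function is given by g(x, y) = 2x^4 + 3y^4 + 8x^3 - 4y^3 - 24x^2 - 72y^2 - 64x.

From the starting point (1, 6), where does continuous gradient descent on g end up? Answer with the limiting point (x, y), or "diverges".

g is separable, so gradient descent decouples: x follows -∂g/∂x, y follows -∂g/∂y.
∂g/∂x = 8(x - 2)(x + 1)(x + 4); at x=1 this is -80, so x increases.
∂g/∂y = 12y(y - 4)(y + 3); at y=6 this is 1296, so y decreases.
x converges to its nearest critical value 2 (a local min of the x-part); y converges to 4. The iterate converges to (2, 4).

(2, 4)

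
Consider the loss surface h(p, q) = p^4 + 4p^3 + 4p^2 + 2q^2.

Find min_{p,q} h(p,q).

h(p,q) separates as A(p) + B(q), so its minimum is min A + min B.
A'(p) = 4p(p + 1)(p + 2) vanishes at p ∈ {-2, -1, 0}; B'(q) = 4q vanishes at q ∈ {0}.
Local minima of A (where A''>0): A(-2)=0, A(0)=0. Local minima of B: B(0)=0.
So the global minimum of h is A(-2) + B(0) = 0 + 0 = 0, attained at (-2, 0).

0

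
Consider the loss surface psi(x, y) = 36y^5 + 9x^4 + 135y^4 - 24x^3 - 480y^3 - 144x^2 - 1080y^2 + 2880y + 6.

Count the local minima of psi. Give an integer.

psi separates as a function of x plus a function of y, so ∇psi=0 decouples.
∂psi/∂x = 36x(x - 4)(x + 2) = 0 at x ∈ {-2, 0, 4}; ∂psi/∂y = 180(y - 2)(y - 1)(y + 2)(y + 4) = 0 at y ∈ {-4, -2, 1, 2}.
The Hessian is diagonal: diag(psi_xx, psi_yy). Second derivatives: psi_xx(-2)=432, psi_xx(0)=-288, psi_xx(4)=864; psi_yy(-4)=-10800, psi_yy(-2)=4320, psi_yy(1)=-2700, psi_yy(2)=4320.
Local minima occur where both diagonal entries positive: (-2, -2), (-2, 2), (4, -2), (4, 2). Count: 4.

4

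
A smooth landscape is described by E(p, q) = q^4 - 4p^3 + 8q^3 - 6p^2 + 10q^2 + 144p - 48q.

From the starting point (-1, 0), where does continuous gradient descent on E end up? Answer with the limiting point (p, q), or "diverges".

(-4, 1)

E is separable, so gradient descent decouples: p follows -∂E/∂p, q follows -∂E/∂q.
∂E/∂p = -12(p - 3)(p + 4); at p=-1 this is 144, so p decreases.
∂E/∂q = 4(q - 1)(q + 3)(q + 4); at q=0 this is -48, so q increases.
p converges to its nearest critical value -4 (a local min of the p-part); q converges to 1. The iterate converges to (-4, 1).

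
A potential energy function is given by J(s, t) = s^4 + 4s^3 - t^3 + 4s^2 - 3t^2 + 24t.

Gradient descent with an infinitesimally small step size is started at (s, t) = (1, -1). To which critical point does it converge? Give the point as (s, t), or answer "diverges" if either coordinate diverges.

J is separable, so gradient descent decouples: s follows -∂J/∂s, t follows -∂J/∂t.
∂J/∂s = 4s(s + 1)(s + 2); at s=1 this is 24, so s decreases.
∂J/∂t = -3(t - 2)(t + 4); at t=-1 this is 27, so t decreases.
s converges to its nearest critical value 0 (a local min of the s-part); t converges to -4. The iterate converges to (0, -4).

(0, -4)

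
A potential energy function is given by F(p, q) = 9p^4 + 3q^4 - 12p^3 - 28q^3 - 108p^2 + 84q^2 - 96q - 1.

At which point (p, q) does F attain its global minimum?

F(p,q) separates as A(p) + B(q) − 1, so its minimum is min A + min B − 1.
A'(p) = 36p(p - 3)(p + 2) vanishes at p ∈ {-2, 0, 3}; B'(q) = 12(q - 4)(q - 2)(q - 1) vanishes at q ∈ {1, 2, 4}.
Local minima of A (where A''>0): A(-2)=-192, A(3)=-567. Local minima of B: B(1)=-37, B(4)=-64.
So the global minimum of F is A(3) + B(4) − 1 = -567 − 64 − 1 = -632, attained at (3, 4).

(3, 4)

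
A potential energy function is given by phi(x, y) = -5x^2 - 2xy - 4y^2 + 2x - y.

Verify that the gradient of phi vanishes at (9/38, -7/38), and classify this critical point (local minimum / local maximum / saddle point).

local maximum

∇phi = (-10x - 2y + 2, -2x - 8y - 1); substituting (9/38, -7/38) gives ∇phi = (0, 0), so (9/38, -7/38) is indeed a critical point.
The Hessian of phi is constant: H = [[-10, -2], [-2, -8]].
det(H) = (-10)·(-8) − (-2)² = 76.
det(H) > 0 and tr(H) = -18 < 0, so H is negative definite and the point is a local maximum.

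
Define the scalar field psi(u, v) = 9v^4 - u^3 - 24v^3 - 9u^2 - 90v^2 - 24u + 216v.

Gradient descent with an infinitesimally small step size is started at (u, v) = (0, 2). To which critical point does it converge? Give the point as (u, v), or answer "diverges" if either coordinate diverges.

psi is separable, so gradient descent decouples: u follows -∂psi/∂u, v follows -∂psi/∂v.
∂psi/∂u = -3(u + 2)(u + 4); at u=0 this is -24, so u increases.
∂psi/∂v = 36(v - 3)(v - 1)(v + 2); at v=2 this is -144, so v increases.
The u-coordinate has no critical point in that direction and runs off to infinity.

diverges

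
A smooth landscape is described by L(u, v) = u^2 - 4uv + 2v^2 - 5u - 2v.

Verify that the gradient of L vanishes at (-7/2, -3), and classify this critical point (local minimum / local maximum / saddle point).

saddle point

∇L = (2u - 4v - 5, -4u + 4v - 2); substituting (-7/2, -3) gives ∇L = (0, 0), so (-7/2, -3) is indeed a critical point.
The Hessian of L is constant: H = [[2, -4], [-4, 4]].
det(H) = 2·4 − (-4)² = -8.
Since det(H) < 0, H is indefinite and the critical point is a saddle point.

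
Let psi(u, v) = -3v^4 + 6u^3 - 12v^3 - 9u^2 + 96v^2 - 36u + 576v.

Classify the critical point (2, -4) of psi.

The mixed partial ∂²psi/∂u∂v is 0, so the Hessian at any point is diag(psi_uu, psi_vv) = diag(18(2u - 1), 12(-3v^2 - 6v + 16)).
At (2, -4): H = diag(54, -96).
The eigenvalues have opposite signs, so H is indefinite: a saddle point.

saddle point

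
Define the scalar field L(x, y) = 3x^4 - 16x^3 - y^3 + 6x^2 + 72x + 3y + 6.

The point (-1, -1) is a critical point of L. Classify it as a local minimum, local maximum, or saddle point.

The mixed partial ∂²L/∂x∂y is 0, so the Hessian at any point is diag(L_xx, L_yy) = diag(12(3x^2 - 8x + 1), -6y).
At (-1, -1): H = diag(144, 6).
Both eigenvalues are positive, so H is positive definite: a local minimum.

local minimum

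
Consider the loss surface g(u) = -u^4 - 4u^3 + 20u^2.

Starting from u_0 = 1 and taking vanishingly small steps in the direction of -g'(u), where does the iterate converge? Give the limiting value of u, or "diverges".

g'(u) = -4u(u - 2)(u + 5), so g'(1) = 24.
Gradient descent moves in the -g' direction, i.e. u is decreasing.
The nearest critical point in that direction is u = 0, where g'' = 40 > 0 (a local minimum). The iterate converges there.

0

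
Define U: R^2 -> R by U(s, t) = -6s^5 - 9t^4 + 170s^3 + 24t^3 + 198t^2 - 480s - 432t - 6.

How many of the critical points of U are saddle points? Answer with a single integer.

6

U separates as a function of s plus a function of t, so ∇U=0 decouples.
∂U/∂s = -30(s - 4)(s - 1)(s + 1)(s + 4) = 0 at s ∈ {-4, -1, 1, 4}; ∂U/∂t = -36(t - 4)(t - 1)(t + 3) = 0 at t ∈ {-3, 1, 4}.
The Hessian is diagonal: diag(U_ss, U_tt). Second derivatives: U_ss(-4)=3600, U_ss(-1)=-900, U_ss(1)=900, U_ss(4)=-3600; U_tt(-3)=-1008, U_tt(1)=432, U_tt(4)=-756.
Saddle points occur where the two diagonal entries have opposite signs: (-4, -3), (-4, 4), (-1, 1), (1, -3), (1, 4), (4, 1). Count: 6.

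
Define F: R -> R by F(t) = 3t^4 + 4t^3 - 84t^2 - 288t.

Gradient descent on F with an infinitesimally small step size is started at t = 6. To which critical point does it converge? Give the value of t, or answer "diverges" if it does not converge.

4

F'(t) = 12(t - 4)(t + 2)(t + 3), so F'(6) = 1728.
Gradient descent moves in the -F' direction, i.e. t is decreasing.
The nearest critical point in that direction is t = 4, where F'' = 504 > 0 (a local minimum). The iterate converges there.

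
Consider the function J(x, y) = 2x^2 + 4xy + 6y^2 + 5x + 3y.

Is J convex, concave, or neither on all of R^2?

convex

J is quadratic, so its Hessian is the constant matrix H = [[4, 4], [4, 12]].
det(H) = 32, tr(H) = 16.
det(H) > 0 and tr(H) > 0, so H is positive definite everywhere: convex.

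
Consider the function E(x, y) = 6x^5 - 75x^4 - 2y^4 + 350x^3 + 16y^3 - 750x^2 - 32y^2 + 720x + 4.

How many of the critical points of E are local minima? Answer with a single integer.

2

E separates as a function of x plus a function of y, so ∇E=0 decouples.
∂E/∂x = 30(x - 4)(x - 3)(x - 2)(x - 1) = 0 at x ∈ {1, 2, 3, 4}; ∂E/∂y = -8y(y - 4)(y - 2) = 0 at y ∈ {0, 2, 4}.
The Hessian is diagonal: diag(E_xx, E_yy). Second derivatives: E_xx(1)=-180, E_xx(2)=60, E_xx(3)=-60, E_xx(4)=180; E_yy(0)=-64, E_yy(2)=32, E_yy(4)=-64.
Local minima occur where both diagonal entries positive: (2, 2), (4, 2). Count: 2.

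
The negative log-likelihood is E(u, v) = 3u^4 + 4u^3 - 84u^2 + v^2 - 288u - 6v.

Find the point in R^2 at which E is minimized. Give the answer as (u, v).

(4, 3)

E(u,v) separates as P(u) + Q(v), so its minimum is min P + min Q.
P'(u) = 12(u - 4)(u + 2)(u + 3) vanishes at u ∈ {-3, -2, 4}; Q'(v) = 2v - 6 vanishes at v ∈ {3}.
Local minima of P (where P''>0): P(-3)=243, P(4)=-1472. Local minima of Q: Q(3)=-9.
So the global minimum of E is P(4) + Q(3) = -1472 − 9 = -1481, attained at (4, 3).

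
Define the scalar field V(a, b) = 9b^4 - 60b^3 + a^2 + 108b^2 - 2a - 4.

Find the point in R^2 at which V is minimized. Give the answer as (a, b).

V(a,b) separates as P(a) + Q(b) − 4, so its minimum is min P + min Q − 4.
P'(a) = 2a - 2 vanishes at a ∈ {1}; Q'(b) = 36b(b - 3)(b - 2) vanishes at b ∈ {0, 2, 3}.
Local minima of P (where P''>0): P(1)=-1. Local minima of Q: Q(0)=0, Q(3)=81.
So the global minimum of V is P(1) + Q(0) − 4 = -1 + 0 − 4 = -5, attained at (1, 0).

(1, 0)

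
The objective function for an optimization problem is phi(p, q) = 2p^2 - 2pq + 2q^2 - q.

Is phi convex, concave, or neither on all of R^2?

convex

phi is quadratic, so its Hessian is the constant matrix H = [[4, -2], [-2, 4]].
det(H) = 12, tr(H) = 8.
det(H) > 0 and tr(H) > 0, so H is positive definite everywhere: convex.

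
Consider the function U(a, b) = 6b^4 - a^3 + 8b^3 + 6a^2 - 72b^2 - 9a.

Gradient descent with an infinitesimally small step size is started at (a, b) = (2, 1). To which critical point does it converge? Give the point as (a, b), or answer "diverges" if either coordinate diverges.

U is separable, so gradient descent decouples: a follows -∂U/∂a, b follows -∂U/∂b.
∂U/∂a = -3(a - 3)(a - 1); at a=2 this is 3, so a decreases.
∂U/∂b = 24b(b - 2)(b + 3); at b=1 this is -96, so b increases.
a converges to its nearest critical value 1 (a local min of the a-part); b converges to 2. The iterate converges to (1, 2).

(1, 2)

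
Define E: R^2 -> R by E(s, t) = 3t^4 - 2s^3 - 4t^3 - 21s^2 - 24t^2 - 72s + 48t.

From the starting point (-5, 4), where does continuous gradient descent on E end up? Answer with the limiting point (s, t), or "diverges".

(-4, 2)

E is separable, so gradient descent decouples: s follows -∂E/∂s, t follows -∂E/∂t.
∂E/∂s = -6(s + 3)(s + 4); at s=-5 this is -12, so s increases.
∂E/∂t = 12(t - 2)(t - 1)(t + 2); at t=4 this is 432, so t decreases.
s converges to its nearest critical value -4 (a local min of the s-part); t converges to 2. The iterate converges to (-4, 2).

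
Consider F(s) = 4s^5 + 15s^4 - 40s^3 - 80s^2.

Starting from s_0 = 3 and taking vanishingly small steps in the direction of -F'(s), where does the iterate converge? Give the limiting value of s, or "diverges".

F'(s) = 20s(s - 2)(s + 1)(s + 4), so F'(3) = 1680.
Gradient descent moves in the -F' direction, i.e. s is decreasing.
The nearest critical point in that direction is s = 2, where F'' = 720 > 0 (a local minimum). The iterate converges there.

2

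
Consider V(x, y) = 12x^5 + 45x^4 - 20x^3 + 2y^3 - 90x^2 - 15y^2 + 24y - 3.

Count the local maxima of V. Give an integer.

2

V separates as a function of x plus a function of y, so ∇V=0 decouples.
∂V/∂x = 60x(x - 1)(x + 1)(x + 3) = 0 at x ∈ {-3, -1, 0, 1}; ∂V/∂y = 6(y - 4)(y - 1) = 0 at y ∈ {1, 4}.
The Hessian is diagonal: diag(V_xx, V_yy). Second derivatives: V_xx(-3)=-1440, V_xx(-1)=240, V_xx(0)=-180, V_xx(1)=480; V_yy(1)=-18, V_yy(4)=18.
Local maxima occur where both diagonal entries negative: (-3, 1), (0, 1). Count: 2.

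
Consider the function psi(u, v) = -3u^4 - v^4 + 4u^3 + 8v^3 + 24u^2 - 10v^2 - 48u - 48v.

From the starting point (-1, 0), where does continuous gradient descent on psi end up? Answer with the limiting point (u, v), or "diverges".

(1, 3)

psi is separable, so gradient descent decouples: u follows -∂psi/∂u, v follows -∂psi/∂v.
∂psi/∂u = -12(u - 2)(u - 1)(u + 2); at u=-1 this is -72, so u increases.
∂psi/∂v = -4(v - 4)(v - 3)(v + 1); at v=0 this is -48, so v increases.
u converges to its nearest critical value 1 (a local min of the u-part); v converges to 3. The iterate converges to (1, 3).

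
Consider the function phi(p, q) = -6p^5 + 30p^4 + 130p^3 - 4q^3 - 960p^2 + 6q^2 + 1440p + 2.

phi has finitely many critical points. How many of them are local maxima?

2

phi separates as a function of p plus a function of q, so ∇phi=0 decouples.
∂phi/∂p = -30(p - 4)(p - 3)(p - 1)(p + 4) = 0 at p ∈ {-4, 1, 3, 4}; ∂phi/∂q = -12q(q - 1) = 0 at q ∈ {0, 1}.
The Hessian is diagonal: diag(phi_pp, phi_qq). Second derivatives: phi_pp(-4)=8400, phi_pp(1)=-900, phi_pp(3)=420, phi_pp(4)=-720; phi_qq(0)=12, phi_qq(1)=-12.
Local maxima occur where both diagonal entries negative: (1, 1), (4, 1). Count: 2.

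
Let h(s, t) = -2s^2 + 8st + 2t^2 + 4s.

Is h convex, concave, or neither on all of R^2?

neither

h is quadratic, so its Hessian is the constant matrix H = [[-4, 8], [8, 4]].
det(H) = -80, tr(H) = 0.
det(H) < 0, so H is indefinite: neither convex nor concave.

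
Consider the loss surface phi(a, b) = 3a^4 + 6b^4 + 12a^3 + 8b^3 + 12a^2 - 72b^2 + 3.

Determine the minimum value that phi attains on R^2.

phi(a,b) separates as P(a) + Q(b) + 3, so its minimum is min P + min Q + 3.
P'(a) = 12a(a + 1)(a + 2) vanishes at a ∈ {-2, -1, 0}; Q'(b) = 24b(b - 2)(b + 3) vanishes at b ∈ {-3, 0, 2}.
Local minima of P (where P''>0): P(-2)=0, P(0)=0. Local minima of Q: Q(-3)=-378, Q(2)=-128.
So the global minimum of phi is P(-2) + Q(-3) + 3 = 0 − 378 + 3 = -375, attained at (-2, -3).

-375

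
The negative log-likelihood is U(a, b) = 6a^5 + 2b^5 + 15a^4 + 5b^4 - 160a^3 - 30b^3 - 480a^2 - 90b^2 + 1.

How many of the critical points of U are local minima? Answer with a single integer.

U separates as a function of a plus a function of b, so ∇U=0 decouples.
∂U/∂a = 30a(a - 4)(a + 2)(a + 4) = 0 at a ∈ {-4, -2, 0, 4}; ∂U/∂b = 10b(b - 3)(b + 2)(b + 3) = 0 at b ∈ {-3, -2, 0, 3}.
The Hessian is diagonal: diag(U_aa, U_bb). Second derivatives: U_aa(-4)=-1920, U_aa(-2)=720, U_aa(0)=-960, U_aa(4)=5760; U_bb(-3)=-180, U_bb(-2)=100, U_bb(0)=-180, U_bb(3)=900.
Local minima occur where both diagonal entries positive: (-2, -2), (-2, 3), (4, -2), (4, 3). Count: 4.

4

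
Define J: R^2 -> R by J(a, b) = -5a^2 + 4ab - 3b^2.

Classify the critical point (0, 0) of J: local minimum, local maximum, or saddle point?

local maximum

The Hessian of J is constant: H = [[-10, 4], [4, -6]].
det(H) = (-10)·(-6) − 4² = 44.
det(H) > 0 and tr(H) = -16 < 0, so H is negative definite and the point is a local maximum.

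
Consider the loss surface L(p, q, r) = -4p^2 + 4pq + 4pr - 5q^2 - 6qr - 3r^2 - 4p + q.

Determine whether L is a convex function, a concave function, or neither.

concave

L is quadratic, so its Hessian is the constant matrix H = [[-8, 4, 4], [4, -10, -6], [4, -6, -6]].
Leading principal minors: -8, 64, -128.
Signs alternate −, +, − ⇒ H ≺ 0 ⇒ concave.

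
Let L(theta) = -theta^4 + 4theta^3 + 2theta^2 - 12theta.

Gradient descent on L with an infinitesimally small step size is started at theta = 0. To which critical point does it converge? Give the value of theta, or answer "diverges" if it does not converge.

L'(theta) = -4(theta - 3)(theta - 1)(theta + 1), so L'(0) = -12.
Gradient descent moves in the -L' direction, i.e. theta is increasing.
The nearest critical point in that direction is theta = 1, where L'' = 16 > 0 (a local minimum). The iterate converges there.

1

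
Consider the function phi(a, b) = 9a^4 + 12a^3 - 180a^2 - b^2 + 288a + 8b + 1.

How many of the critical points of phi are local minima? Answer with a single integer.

phi separates as a function of a plus a function of b, so ∇phi=0 decouples.
∂phi/∂a = 36(a - 2)(a - 1)(a + 4) = 0 at a ∈ {-4, 1, 2}; ∂phi/∂b = -2(b - 4) = 0 at b ∈ {4}.
The Hessian is diagonal: diag(phi_aa, phi_bb). Second derivatives: phi_aa(-4)=1080, phi_aa(1)=-180, phi_aa(2)=216; phi_bb(4)=-2.
Local minima occur where both diagonal entries positive: none. Count: 0.

0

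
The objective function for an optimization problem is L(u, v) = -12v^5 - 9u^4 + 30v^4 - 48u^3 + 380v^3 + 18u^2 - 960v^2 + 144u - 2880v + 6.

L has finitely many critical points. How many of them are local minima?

2

L separates as a function of u plus a function of v, so ∇L=0 decouples.
∂L/∂u = -36(u - 1)(u + 1)(u + 4) = 0 at u ∈ {-4, -1, 1}; ∂L/∂v = -60(v - 4)(v - 3)(v + 1)(v + 4) = 0 at v ∈ {-4, -1, 3, 4}.
The Hessian is diagonal: diag(L_uu, L_vv). Second derivatives: L_uu(-4)=-540, L_uu(-1)=216, L_uu(1)=-360; L_vv(-4)=10080, L_vv(-1)=-3600, L_vv(3)=1680, L_vv(4)=-2400.
Local minima occur where both diagonal entries positive: (-1, -4), (-1, 3). Count: 2.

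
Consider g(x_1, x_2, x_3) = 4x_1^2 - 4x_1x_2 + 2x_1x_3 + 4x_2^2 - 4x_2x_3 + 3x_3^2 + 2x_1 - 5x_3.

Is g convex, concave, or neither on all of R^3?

convex

g is quadratic, so its Hessian is the constant matrix H = [[8, -4, 2], [-4, 8, -4], [2, -4, 6]].
Leading principal minors: 8, 48, 192.
All positive ⇒ H ≻ 0 ⇒ convex.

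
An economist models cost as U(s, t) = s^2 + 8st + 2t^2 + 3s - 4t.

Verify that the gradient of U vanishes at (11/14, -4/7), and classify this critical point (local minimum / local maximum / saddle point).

∇U = (2s + 8t + 3, 8s + 4t - 4); substituting (11/14, -4/7) gives ∇U = (0, 0), so (11/14, -4/7) is indeed a critical point.
The Hessian of U is constant: H = [[2, 8], [8, 4]].
det(H) = 2·4 − 8² = -56.
Since det(H) < 0, H is indefinite and the critical point is a saddle point.

saddle point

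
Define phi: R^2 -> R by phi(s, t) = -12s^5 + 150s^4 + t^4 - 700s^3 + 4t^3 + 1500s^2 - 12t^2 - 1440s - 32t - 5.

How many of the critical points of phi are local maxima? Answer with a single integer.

phi separates as a function of s plus a function of t, so ∇phi=0 decouples.
∂phi/∂s = -60(s - 4)(s - 3)(s - 2)(s - 1) = 0 at s ∈ {1, 2, 3, 4}; ∂phi/∂t = 4(t - 2)(t + 1)(t + 4) = 0 at t ∈ {-4, -1, 2}.
The Hessian is diagonal: diag(phi_ss, phi_tt). Second derivatives: phi_ss(1)=360, phi_ss(2)=-120, phi_ss(3)=120, phi_ss(4)=-360; phi_tt(-4)=72, phi_tt(-1)=-36, phi_tt(2)=72.
Local maxima occur where both diagonal entries negative: (2, -1), (4, -1). Count: 2.

2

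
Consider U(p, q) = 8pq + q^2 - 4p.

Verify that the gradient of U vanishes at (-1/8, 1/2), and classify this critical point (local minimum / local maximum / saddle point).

∇U = (8q - 4, 8p + 2q); substituting (-1/8, 1/2) gives ∇U = (0, 0), so (-1/8, 1/2) is indeed a critical point.
The Hessian of U is constant: H = [[0, 8], [8, 2]].
det(H) = 0·2 − 8² = -64.
Since det(H) < 0, H is indefinite and the critical point is a saddle point.

saddle point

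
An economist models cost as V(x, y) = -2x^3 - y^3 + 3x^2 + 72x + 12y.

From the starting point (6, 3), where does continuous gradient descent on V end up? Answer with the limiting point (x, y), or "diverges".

V is separable, so gradient descent decouples: x follows -∂V/∂x, y follows -∂V/∂y.
∂V/∂x = -6(x - 4)(x + 3); at x=6 this is -108, so x increases.
∂V/∂y = -3(y - 2)(y + 2); at y=3 this is -15, so y increases.
The x-coordinate has no critical point in that direction and runs off to infinity.

diverges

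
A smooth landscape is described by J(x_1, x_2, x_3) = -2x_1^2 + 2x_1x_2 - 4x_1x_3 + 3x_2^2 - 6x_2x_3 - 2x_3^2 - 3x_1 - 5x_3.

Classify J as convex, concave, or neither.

neither

J is quadratic, so its Hessian is the constant matrix H = [[-4, 2, -4], [2, 6, -6], [-4, -6, -4]].
Leading principal minors: -4, -28, 256.
Neither pattern holds ⇒ H is indefinite ⇒ neither convex nor concave.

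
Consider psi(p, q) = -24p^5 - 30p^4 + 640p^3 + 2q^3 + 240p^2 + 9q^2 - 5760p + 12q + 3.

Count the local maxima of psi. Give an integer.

psi separates as a function of p plus a function of q, so ∇psi=0 decouples.
∂psi/∂p = -120(p - 3)(p - 2)(p + 2)(p + 4) = 0 at p ∈ {-4, -2, 2, 3}; ∂psi/∂q = 6(q + 1)(q + 2) = 0 at q ∈ {-2, -1}.
The Hessian is diagonal: diag(psi_pp, psi_qq). Second derivatives: psi_pp(-4)=10080, psi_pp(-2)=-4800, psi_pp(2)=2880, psi_pp(3)=-4200; psi_qq(-2)=-6, psi_qq(-1)=6.
Local maxima occur where both diagonal entries negative: (-2, -2), (3, -2). Count: 2.

2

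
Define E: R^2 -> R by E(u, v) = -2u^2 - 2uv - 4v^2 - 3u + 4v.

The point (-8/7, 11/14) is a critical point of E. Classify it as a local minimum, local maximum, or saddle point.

local maximum

The Hessian of E is constant: H = [[-4, -2], [-2, -8]].
det(H) = (-4)·(-8) − (-2)² = 28.
det(H) > 0 and tr(H) = -12 < 0, so H is negative definite and the point is a local maximum.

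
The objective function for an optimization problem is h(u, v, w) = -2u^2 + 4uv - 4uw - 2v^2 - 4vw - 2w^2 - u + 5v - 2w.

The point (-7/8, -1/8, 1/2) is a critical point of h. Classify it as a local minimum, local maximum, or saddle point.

saddle point

The Hessian is constant: H = [[-4, 4, -4], [4, -4, -4], [-4, -4, -4]].
Leading principal minors: Δ₁ = -4, Δ₂ = 0, Δ₃ = 256.
The minors fit neither the all-positive nor the alternating-sign pattern, so H is indefinite: a saddle point.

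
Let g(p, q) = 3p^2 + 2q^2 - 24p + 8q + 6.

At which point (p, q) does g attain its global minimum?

(4, -2)

g(p,q) separates as A(p) + B(q) + 6, so its minimum is min A + min B + 6.
A'(p) = 6p - 24 vanishes at p ∈ {4}; B'(q) = 4q + 8 vanishes at q ∈ {-2}.
Local minima of A (where A''>0): A(4)=-48. Local minima of B: B(-2)=-8.
So the global minimum of g is A(4) + B(-2) + 6 = -48 − 8 + 6 = -50, attained at (4, -2).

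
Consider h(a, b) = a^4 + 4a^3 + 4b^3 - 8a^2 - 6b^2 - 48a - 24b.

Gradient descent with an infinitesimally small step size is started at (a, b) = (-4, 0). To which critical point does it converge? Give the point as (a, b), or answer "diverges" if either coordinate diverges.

(-3, 2)

h is separable, so gradient descent decouples: a follows -∂h/∂a, b follows -∂h/∂b.
∂h/∂a = 4(a - 2)(a + 2)(a + 3); at a=-4 this is -48, so a increases.
∂h/∂b = 12(b - 2)(b + 1); at b=0 this is -24, so b increases.
a converges to its nearest critical value -3 (a local min of the a-part); b converges to 2. The iterate converges to (-3, 2).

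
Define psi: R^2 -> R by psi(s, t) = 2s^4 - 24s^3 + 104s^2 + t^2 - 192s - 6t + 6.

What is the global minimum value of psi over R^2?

psi(s,t) separates as P(s) + Q(t) + 6, so its minimum is min P + min Q + 6.
P'(s) = 8(s - 4)(s - 3)(s - 2) vanishes at s ∈ {2, 3, 4}; Q'(t) = 2(t - 3) vanishes at t ∈ {3}.
Local minima of P (where P''>0): P(2)=-128, P(4)=-128. Local minima of Q: Q(3)=-9.
So the global minimum of psi is P(2) + Q(3) + 6 = -128 − 9 + 6 = -131, attained at (2, 3).

-131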